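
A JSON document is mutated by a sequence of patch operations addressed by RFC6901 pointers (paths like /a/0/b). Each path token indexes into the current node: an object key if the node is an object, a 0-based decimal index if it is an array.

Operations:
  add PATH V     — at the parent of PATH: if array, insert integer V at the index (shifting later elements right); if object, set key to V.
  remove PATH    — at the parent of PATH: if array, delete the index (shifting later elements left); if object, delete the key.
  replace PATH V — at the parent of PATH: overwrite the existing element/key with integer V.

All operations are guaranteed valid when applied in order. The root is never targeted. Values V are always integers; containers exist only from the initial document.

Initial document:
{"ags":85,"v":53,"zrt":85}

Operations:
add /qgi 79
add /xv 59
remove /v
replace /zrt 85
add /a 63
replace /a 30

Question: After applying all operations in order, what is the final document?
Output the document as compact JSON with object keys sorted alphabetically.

After op 1 (add /qgi 79): {"ags":85,"qgi":79,"v":53,"zrt":85}
After op 2 (add /xv 59): {"ags":85,"qgi":79,"v":53,"xv":59,"zrt":85}
After op 3 (remove /v): {"ags":85,"qgi":79,"xv":59,"zrt":85}
After op 4 (replace /zrt 85): {"ags":85,"qgi":79,"xv":59,"zrt":85}
After op 5 (add /a 63): {"a":63,"ags":85,"qgi":79,"xv":59,"zrt":85}
After op 6 (replace /a 30): {"a":30,"ags":85,"qgi":79,"xv":59,"zrt":85}

Answer: {"a":30,"ags":85,"qgi":79,"xv":59,"zrt":85}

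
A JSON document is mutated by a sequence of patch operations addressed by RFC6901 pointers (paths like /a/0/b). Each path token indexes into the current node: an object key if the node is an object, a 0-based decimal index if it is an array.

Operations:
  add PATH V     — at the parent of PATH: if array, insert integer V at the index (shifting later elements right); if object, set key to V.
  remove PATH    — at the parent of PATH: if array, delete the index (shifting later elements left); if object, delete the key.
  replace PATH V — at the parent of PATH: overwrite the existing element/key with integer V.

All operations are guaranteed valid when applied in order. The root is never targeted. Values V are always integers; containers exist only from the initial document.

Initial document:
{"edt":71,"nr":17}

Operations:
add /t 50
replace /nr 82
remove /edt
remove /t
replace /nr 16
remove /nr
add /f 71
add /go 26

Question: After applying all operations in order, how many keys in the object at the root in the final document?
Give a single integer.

Answer: 2

Derivation:
After op 1 (add /t 50): {"edt":71,"nr":17,"t":50}
After op 2 (replace /nr 82): {"edt":71,"nr":82,"t":50}
After op 3 (remove /edt): {"nr":82,"t":50}
After op 4 (remove /t): {"nr":82}
After op 5 (replace /nr 16): {"nr":16}
After op 6 (remove /nr): {}
After op 7 (add /f 71): {"f":71}
After op 8 (add /go 26): {"f":71,"go":26}
Size at the root: 2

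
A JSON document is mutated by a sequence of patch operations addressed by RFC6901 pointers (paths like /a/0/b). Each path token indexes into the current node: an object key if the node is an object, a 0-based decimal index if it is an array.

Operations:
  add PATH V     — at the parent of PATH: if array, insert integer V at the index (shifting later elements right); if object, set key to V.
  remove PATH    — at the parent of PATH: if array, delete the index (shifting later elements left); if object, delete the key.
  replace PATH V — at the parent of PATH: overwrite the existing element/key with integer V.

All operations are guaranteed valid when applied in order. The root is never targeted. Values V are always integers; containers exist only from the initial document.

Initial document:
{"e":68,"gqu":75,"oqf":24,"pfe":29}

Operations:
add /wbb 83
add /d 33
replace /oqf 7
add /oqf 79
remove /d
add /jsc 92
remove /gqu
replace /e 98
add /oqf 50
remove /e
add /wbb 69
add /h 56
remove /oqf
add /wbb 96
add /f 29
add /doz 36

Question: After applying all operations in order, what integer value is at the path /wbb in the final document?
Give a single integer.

After op 1 (add /wbb 83): {"e":68,"gqu":75,"oqf":24,"pfe":29,"wbb":83}
After op 2 (add /d 33): {"d":33,"e":68,"gqu":75,"oqf":24,"pfe":29,"wbb":83}
After op 3 (replace /oqf 7): {"d":33,"e":68,"gqu":75,"oqf":7,"pfe":29,"wbb":83}
After op 4 (add /oqf 79): {"d":33,"e":68,"gqu":75,"oqf":79,"pfe":29,"wbb":83}
After op 5 (remove /d): {"e":68,"gqu":75,"oqf":79,"pfe":29,"wbb":83}
After op 6 (add /jsc 92): {"e":68,"gqu":75,"jsc":92,"oqf":79,"pfe":29,"wbb":83}
After op 7 (remove /gqu): {"e":68,"jsc":92,"oqf":79,"pfe":29,"wbb":83}
After op 8 (replace /e 98): {"e":98,"jsc":92,"oqf":79,"pfe":29,"wbb":83}
After op 9 (add /oqf 50): {"e":98,"jsc":92,"oqf":50,"pfe":29,"wbb":83}
After op 10 (remove /e): {"jsc":92,"oqf":50,"pfe":29,"wbb":83}
After op 11 (add /wbb 69): {"jsc":92,"oqf":50,"pfe":29,"wbb":69}
After op 12 (add /h 56): {"h":56,"jsc":92,"oqf":50,"pfe":29,"wbb":69}
After op 13 (remove /oqf): {"h":56,"jsc":92,"pfe":29,"wbb":69}
After op 14 (add /wbb 96): {"h":56,"jsc":92,"pfe":29,"wbb":96}
After op 15 (add /f 29): {"f":29,"h":56,"jsc":92,"pfe":29,"wbb":96}
After op 16 (add /doz 36): {"doz":36,"f":29,"h":56,"jsc":92,"pfe":29,"wbb":96}
Value at /wbb: 96

Answer: 96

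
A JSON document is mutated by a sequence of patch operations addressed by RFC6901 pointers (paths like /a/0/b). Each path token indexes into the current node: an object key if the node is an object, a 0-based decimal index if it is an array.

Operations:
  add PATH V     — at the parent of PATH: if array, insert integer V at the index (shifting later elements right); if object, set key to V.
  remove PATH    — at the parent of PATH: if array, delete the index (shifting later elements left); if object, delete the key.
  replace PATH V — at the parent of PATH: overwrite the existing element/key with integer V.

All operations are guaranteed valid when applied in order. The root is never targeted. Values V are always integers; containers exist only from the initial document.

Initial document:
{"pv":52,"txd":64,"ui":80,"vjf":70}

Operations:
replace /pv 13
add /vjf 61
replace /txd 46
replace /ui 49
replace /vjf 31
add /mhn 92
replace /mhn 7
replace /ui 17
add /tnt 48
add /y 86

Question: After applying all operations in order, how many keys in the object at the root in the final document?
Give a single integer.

After op 1 (replace /pv 13): {"pv":13,"txd":64,"ui":80,"vjf":70}
After op 2 (add /vjf 61): {"pv":13,"txd":64,"ui":80,"vjf":61}
After op 3 (replace /txd 46): {"pv":13,"txd":46,"ui":80,"vjf":61}
After op 4 (replace /ui 49): {"pv":13,"txd":46,"ui":49,"vjf":61}
After op 5 (replace /vjf 31): {"pv":13,"txd":46,"ui":49,"vjf":31}
After op 6 (add /mhn 92): {"mhn":92,"pv":13,"txd":46,"ui":49,"vjf":31}
After op 7 (replace /mhn 7): {"mhn":7,"pv":13,"txd":46,"ui":49,"vjf":31}
After op 8 (replace /ui 17): {"mhn":7,"pv":13,"txd":46,"ui":17,"vjf":31}
After op 9 (add /tnt 48): {"mhn":7,"pv":13,"tnt":48,"txd":46,"ui":17,"vjf":31}
After op 10 (add /y 86): {"mhn":7,"pv":13,"tnt":48,"txd":46,"ui":17,"vjf":31,"y":86}
Size at the root: 7

Answer: 7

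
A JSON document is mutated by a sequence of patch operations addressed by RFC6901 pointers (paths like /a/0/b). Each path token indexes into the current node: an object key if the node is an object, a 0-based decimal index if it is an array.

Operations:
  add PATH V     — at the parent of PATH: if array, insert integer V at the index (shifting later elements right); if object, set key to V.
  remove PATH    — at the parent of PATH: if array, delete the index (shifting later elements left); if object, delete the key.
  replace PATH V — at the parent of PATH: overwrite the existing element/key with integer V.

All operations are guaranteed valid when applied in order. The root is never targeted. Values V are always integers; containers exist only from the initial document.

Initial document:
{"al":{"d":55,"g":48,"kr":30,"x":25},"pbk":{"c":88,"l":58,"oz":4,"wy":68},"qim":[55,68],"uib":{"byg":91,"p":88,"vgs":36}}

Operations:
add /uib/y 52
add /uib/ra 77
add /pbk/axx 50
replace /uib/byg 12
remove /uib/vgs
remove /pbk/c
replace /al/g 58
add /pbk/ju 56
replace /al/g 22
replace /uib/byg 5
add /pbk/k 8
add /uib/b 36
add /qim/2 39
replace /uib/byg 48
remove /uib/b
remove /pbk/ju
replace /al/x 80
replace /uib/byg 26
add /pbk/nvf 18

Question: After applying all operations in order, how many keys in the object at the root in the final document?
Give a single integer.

Answer: 4

Derivation:
After op 1 (add /uib/y 52): {"al":{"d":55,"g":48,"kr":30,"x":25},"pbk":{"c":88,"l":58,"oz":4,"wy":68},"qim":[55,68],"uib":{"byg":91,"p":88,"vgs":36,"y":52}}
After op 2 (add /uib/ra 77): {"al":{"d":55,"g":48,"kr":30,"x":25},"pbk":{"c":88,"l":58,"oz":4,"wy":68},"qim":[55,68],"uib":{"byg":91,"p":88,"ra":77,"vgs":36,"y":52}}
After op 3 (add /pbk/axx 50): {"al":{"d":55,"g":48,"kr":30,"x":25},"pbk":{"axx":50,"c":88,"l":58,"oz":4,"wy":68},"qim":[55,68],"uib":{"byg":91,"p":88,"ra":77,"vgs":36,"y":52}}
After op 4 (replace /uib/byg 12): {"al":{"d":55,"g":48,"kr":30,"x":25},"pbk":{"axx":50,"c":88,"l":58,"oz":4,"wy":68},"qim":[55,68],"uib":{"byg":12,"p":88,"ra":77,"vgs":36,"y":52}}
After op 5 (remove /uib/vgs): {"al":{"d":55,"g":48,"kr":30,"x":25},"pbk":{"axx":50,"c":88,"l":58,"oz":4,"wy":68},"qim":[55,68],"uib":{"byg":12,"p":88,"ra":77,"y":52}}
After op 6 (remove /pbk/c): {"al":{"d":55,"g":48,"kr":30,"x":25},"pbk":{"axx":50,"l":58,"oz":4,"wy":68},"qim":[55,68],"uib":{"byg":12,"p":88,"ra":77,"y":52}}
After op 7 (replace /al/g 58): {"al":{"d":55,"g":58,"kr":30,"x":25},"pbk":{"axx":50,"l":58,"oz":4,"wy":68},"qim":[55,68],"uib":{"byg":12,"p":88,"ra":77,"y":52}}
After op 8 (add /pbk/ju 56): {"al":{"d":55,"g":58,"kr":30,"x":25},"pbk":{"axx":50,"ju":56,"l":58,"oz":4,"wy":68},"qim":[55,68],"uib":{"byg":12,"p":88,"ra":77,"y":52}}
After op 9 (replace /al/g 22): {"al":{"d":55,"g":22,"kr":30,"x":25},"pbk":{"axx":50,"ju":56,"l":58,"oz":4,"wy":68},"qim":[55,68],"uib":{"byg":12,"p":88,"ra":77,"y":52}}
After op 10 (replace /uib/byg 5): {"al":{"d":55,"g":22,"kr":30,"x":25},"pbk":{"axx":50,"ju":56,"l":58,"oz":4,"wy":68},"qim":[55,68],"uib":{"byg":5,"p":88,"ra":77,"y":52}}
After op 11 (add /pbk/k 8): {"al":{"d":55,"g":22,"kr":30,"x":25},"pbk":{"axx":50,"ju":56,"k":8,"l":58,"oz":4,"wy":68},"qim":[55,68],"uib":{"byg":5,"p":88,"ra":77,"y":52}}
After op 12 (add /uib/b 36): {"al":{"d":55,"g":22,"kr":30,"x":25},"pbk":{"axx":50,"ju":56,"k":8,"l":58,"oz":4,"wy":68},"qim":[55,68],"uib":{"b":36,"byg":5,"p":88,"ra":77,"y":52}}
After op 13 (add /qim/2 39): {"al":{"d":55,"g":22,"kr":30,"x":25},"pbk":{"axx":50,"ju":56,"k":8,"l":58,"oz":4,"wy":68},"qim":[55,68,39],"uib":{"b":36,"byg":5,"p":88,"ra":77,"y":52}}
After op 14 (replace /uib/byg 48): {"al":{"d":55,"g":22,"kr":30,"x":25},"pbk":{"axx":50,"ju":56,"k":8,"l":58,"oz":4,"wy":68},"qim":[55,68,39],"uib":{"b":36,"byg":48,"p":88,"ra":77,"y":52}}
After op 15 (remove /uib/b): {"al":{"d":55,"g":22,"kr":30,"x":25},"pbk":{"axx":50,"ju":56,"k":8,"l":58,"oz":4,"wy":68},"qim":[55,68,39],"uib":{"byg":48,"p":88,"ra":77,"y":52}}
After op 16 (remove /pbk/ju): {"al":{"d":55,"g":22,"kr":30,"x":25},"pbk":{"axx":50,"k":8,"l":58,"oz":4,"wy":68},"qim":[55,68,39],"uib":{"byg":48,"p":88,"ra":77,"y":52}}
After op 17 (replace /al/x 80): {"al":{"d":55,"g":22,"kr":30,"x":80},"pbk":{"axx":50,"k":8,"l":58,"oz":4,"wy":68},"qim":[55,68,39],"uib":{"byg":48,"p":88,"ra":77,"y":52}}
After op 18 (replace /uib/byg 26): {"al":{"d":55,"g":22,"kr":30,"x":80},"pbk":{"axx":50,"k":8,"l":58,"oz":4,"wy":68},"qim":[55,68,39],"uib":{"byg":26,"p":88,"ra":77,"y":52}}
After op 19 (add /pbk/nvf 18): {"al":{"d":55,"g":22,"kr":30,"x":80},"pbk":{"axx":50,"k":8,"l":58,"nvf":18,"oz":4,"wy":68},"qim":[55,68,39],"uib":{"byg":26,"p":88,"ra":77,"y":52}}
Size at the root: 4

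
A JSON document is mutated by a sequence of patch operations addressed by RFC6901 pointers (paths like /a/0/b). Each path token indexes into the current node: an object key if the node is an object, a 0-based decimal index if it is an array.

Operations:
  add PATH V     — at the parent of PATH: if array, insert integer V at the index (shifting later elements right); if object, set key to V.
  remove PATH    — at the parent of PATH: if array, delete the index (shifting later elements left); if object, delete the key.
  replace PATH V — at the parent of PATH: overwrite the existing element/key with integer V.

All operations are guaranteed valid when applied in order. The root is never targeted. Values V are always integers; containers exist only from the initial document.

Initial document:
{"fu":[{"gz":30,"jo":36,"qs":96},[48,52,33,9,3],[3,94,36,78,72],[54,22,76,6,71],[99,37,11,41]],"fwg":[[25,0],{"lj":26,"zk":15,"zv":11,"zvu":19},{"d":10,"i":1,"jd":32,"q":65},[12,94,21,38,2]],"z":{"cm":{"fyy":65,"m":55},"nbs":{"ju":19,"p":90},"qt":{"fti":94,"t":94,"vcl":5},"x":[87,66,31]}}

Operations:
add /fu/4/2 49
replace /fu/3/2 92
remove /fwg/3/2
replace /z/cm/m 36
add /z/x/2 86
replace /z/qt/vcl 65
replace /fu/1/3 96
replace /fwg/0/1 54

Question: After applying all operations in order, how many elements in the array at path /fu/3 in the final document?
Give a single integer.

Answer: 5

Derivation:
After op 1 (add /fu/4/2 49): {"fu":[{"gz":30,"jo":36,"qs":96},[48,52,33,9,3],[3,94,36,78,72],[54,22,76,6,71],[99,37,49,11,41]],"fwg":[[25,0],{"lj":26,"zk":15,"zv":11,"zvu":19},{"d":10,"i":1,"jd":32,"q":65},[12,94,21,38,2]],"z":{"cm":{"fyy":65,"m":55},"nbs":{"ju":19,"p":90},"qt":{"fti":94,"t":94,"vcl":5},"x":[87,66,31]}}
After op 2 (replace /fu/3/2 92): {"fu":[{"gz":30,"jo":36,"qs":96},[48,52,33,9,3],[3,94,36,78,72],[54,22,92,6,71],[99,37,49,11,41]],"fwg":[[25,0],{"lj":26,"zk":15,"zv":11,"zvu":19},{"d":10,"i":1,"jd":32,"q":65},[12,94,21,38,2]],"z":{"cm":{"fyy":65,"m":55},"nbs":{"ju":19,"p":90},"qt":{"fti":94,"t":94,"vcl":5},"x":[87,66,31]}}
After op 3 (remove /fwg/3/2): {"fu":[{"gz":30,"jo":36,"qs":96},[48,52,33,9,3],[3,94,36,78,72],[54,22,92,6,71],[99,37,49,11,41]],"fwg":[[25,0],{"lj":26,"zk":15,"zv":11,"zvu":19},{"d":10,"i":1,"jd":32,"q":65},[12,94,38,2]],"z":{"cm":{"fyy":65,"m":55},"nbs":{"ju":19,"p":90},"qt":{"fti":94,"t":94,"vcl":5},"x":[87,66,31]}}
After op 4 (replace /z/cm/m 36): {"fu":[{"gz":30,"jo":36,"qs":96},[48,52,33,9,3],[3,94,36,78,72],[54,22,92,6,71],[99,37,49,11,41]],"fwg":[[25,0],{"lj":26,"zk":15,"zv":11,"zvu":19},{"d":10,"i":1,"jd":32,"q":65},[12,94,38,2]],"z":{"cm":{"fyy":65,"m":36},"nbs":{"ju":19,"p":90},"qt":{"fti":94,"t":94,"vcl":5},"x":[87,66,31]}}
After op 5 (add /z/x/2 86): {"fu":[{"gz":30,"jo":36,"qs":96},[48,52,33,9,3],[3,94,36,78,72],[54,22,92,6,71],[99,37,49,11,41]],"fwg":[[25,0],{"lj":26,"zk":15,"zv":11,"zvu":19},{"d":10,"i":1,"jd":32,"q":65},[12,94,38,2]],"z":{"cm":{"fyy":65,"m":36},"nbs":{"ju":19,"p":90},"qt":{"fti":94,"t":94,"vcl":5},"x":[87,66,86,31]}}
After op 6 (replace /z/qt/vcl 65): {"fu":[{"gz":30,"jo":36,"qs":96},[48,52,33,9,3],[3,94,36,78,72],[54,22,92,6,71],[99,37,49,11,41]],"fwg":[[25,0],{"lj":26,"zk":15,"zv":11,"zvu":19},{"d":10,"i":1,"jd":32,"q":65},[12,94,38,2]],"z":{"cm":{"fyy":65,"m":36},"nbs":{"ju":19,"p":90},"qt":{"fti":94,"t":94,"vcl":65},"x":[87,66,86,31]}}
After op 7 (replace /fu/1/3 96): {"fu":[{"gz":30,"jo":36,"qs":96},[48,52,33,96,3],[3,94,36,78,72],[54,22,92,6,71],[99,37,49,11,41]],"fwg":[[25,0],{"lj":26,"zk":15,"zv":11,"zvu":19},{"d":10,"i":1,"jd":32,"q":65},[12,94,38,2]],"z":{"cm":{"fyy":65,"m":36},"nbs":{"ju":19,"p":90},"qt":{"fti":94,"t":94,"vcl":65},"x":[87,66,86,31]}}
After op 8 (replace /fwg/0/1 54): {"fu":[{"gz":30,"jo":36,"qs":96},[48,52,33,96,3],[3,94,36,78,72],[54,22,92,6,71],[99,37,49,11,41]],"fwg":[[25,54],{"lj":26,"zk":15,"zv":11,"zvu":19},{"d":10,"i":1,"jd":32,"q":65},[12,94,38,2]],"z":{"cm":{"fyy":65,"m":36},"nbs":{"ju":19,"p":90},"qt":{"fti":94,"t":94,"vcl":65},"x":[87,66,86,31]}}
Size at path /fu/3: 5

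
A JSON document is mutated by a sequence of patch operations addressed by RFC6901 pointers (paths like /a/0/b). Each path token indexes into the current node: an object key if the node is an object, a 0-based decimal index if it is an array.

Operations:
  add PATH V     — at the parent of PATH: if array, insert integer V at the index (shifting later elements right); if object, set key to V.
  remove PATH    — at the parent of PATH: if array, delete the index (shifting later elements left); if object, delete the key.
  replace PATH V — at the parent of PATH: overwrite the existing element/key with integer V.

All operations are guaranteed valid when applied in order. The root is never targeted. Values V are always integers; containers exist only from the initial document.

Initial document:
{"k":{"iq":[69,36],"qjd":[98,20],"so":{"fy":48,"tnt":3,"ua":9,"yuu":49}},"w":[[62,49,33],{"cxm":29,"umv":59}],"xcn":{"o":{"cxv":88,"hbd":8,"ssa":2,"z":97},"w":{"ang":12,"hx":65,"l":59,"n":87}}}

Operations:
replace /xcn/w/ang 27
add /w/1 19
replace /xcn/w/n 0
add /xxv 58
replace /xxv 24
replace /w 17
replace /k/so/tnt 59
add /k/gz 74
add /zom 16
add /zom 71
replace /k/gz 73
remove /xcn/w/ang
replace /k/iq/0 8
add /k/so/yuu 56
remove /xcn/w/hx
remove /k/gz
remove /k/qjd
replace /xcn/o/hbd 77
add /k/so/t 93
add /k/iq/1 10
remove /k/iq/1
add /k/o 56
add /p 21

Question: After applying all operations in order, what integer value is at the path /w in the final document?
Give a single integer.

Answer: 17

Derivation:
After op 1 (replace /xcn/w/ang 27): {"k":{"iq":[69,36],"qjd":[98,20],"so":{"fy":48,"tnt":3,"ua":9,"yuu":49}},"w":[[62,49,33],{"cxm":29,"umv":59}],"xcn":{"o":{"cxv":88,"hbd":8,"ssa":2,"z":97},"w":{"ang":27,"hx":65,"l":59,"n":87}}}
After op 2 (add /w/1 19): {"k":{"iq":[69,36],"qjd":[98,20],"so":{"fy":48,"tnt":3,"ua":9,"yuu":49}},"w":[[62,49,33],19,{"cxm":29,"umv":59}],"xcn":{"o":{"cxv":88,"hbd":8,"ssa":2,"z":97},"w":{"ang":27,"hx":65,"l":59,"n":87}}}
After op 3 (replace /xcn/w/n 0): {"k":{"iq":[69,36],"qjd":[98,20],"so":{"fy":48,"tnt":3,"ua":9,"yuu":49}},"w":[[62,49,33],19,{"cxm":29,"umv":59}],"xcn":{"o":{"cxv":88,"hbd":8,"ssa":2,"z":97},"w":{"ang":27,"hx":65,"l":59,"n":0}}}
After op 4 (add /xxv 58): {"k":{"iq":[69,36],"qjd":[98,20],"so":{"fy":48,"tnt":3,"ua":9,"yuu":49}},"w":[[62,49,33],19,{"cxm":29,"umv":59}],"xcn":{"o":{"cxv":88,"hbd":8,"ssa":2,"z":97},"w":{"ang":27,"hx":65,"l":59,"n":0}},"xxv":58}
After op 5 (replace /xxv 24): {"k":{"iq":[69,36],"qjd":[98,20],"so":{"fy":48,"tnt":3,"ua":9,"yuu":49}},"w":[[62,49,33],19,{"cxm":29,"umv":59}],"xcn":{"o":{"cxv":88,"hbd":8,"ssa":2,"z":97},"w":{"ang":27,"hx":65,"l":59,"n":0}},"xxv":24}
After op 6 (replace /w 17): {"k":{"iq":[69,36],"qjd":[98,20],"so":{"fy":48,"tnt":3,"ua":9,"yuu":49}},"w":17,"xcn":{"o":{"cxv":88,"hbd":8,"ssa":2,"z":97},"w":{"ang":27,"hx":65,"l":59,"n":0}},"xxv":24}
After op 7 (replace /k/so/tnt 59): {"k":{"iq":[69,36],"qjd":[98,20],"so":{"fy":48,"tnt":59,"ua":9,"yuu":49}},"w":17,"xcn":{"o":{"cxv":88,"hbd":8,"ssa":2,"z":97},"w":{"ang":27,"hx":65,"l":59,"n":0}},"xxv":24}
After op 8 (add /k/gz 74): {"k":{"gz":74,"iq":[69,36],"qjd":[98,20],"so":{"fy":48,"tnt":59,"ua":9,"yuu":49}},"w":17,"xcn":{"o":{"cxv":88,"hbd":8,"ssa":2,"z":97},"w":{"ang":27,"hx":65,"l":59,"n":0}},"xxv":24}
After op 9 (add /zom 16): {"k":{"gz":74,"iq":[69,36],"qjd":[98,20],"so":{"fy":48,"tnt":59,"ua":9,"yuu":49}},"w":17,"xcn":{"o":{"cxv":88,"hbd":8,"ssa":2,"z":97},"w":{"ang":27,"hx":65,"l":59,"n":0}},"xxv":24,"zom":16}
After op 10 (add /zom 71): {"k":{"gz":74,"iq":[69,36],"qjd":[98,20],"so":{"fy":48,"tnt":59,"ua":9,"yuu":49}},"w":17,"xcn":{"o":{"cxv":88,"hbd":8,"ssa":2,"z":97},"w":{"ang":27,"hx":65,"l":59,"n":0}},"xxv":24,"zom":71}
After op 11 (replace /k/gz 73): {"k":{"gz":73,"iq":[69,36],"qjd":[98,20],"so":{"fy":48,"tnt":59,"ua":9,"yuu":49}},"w":17,"xcn":{"o":{"cxv":88,"hbd":8,"ssa":2,"z":97},"w":{"ang":27,"hx":65,"l":59,"n":0}},"xxv":24,"zom":71}
After op 12 (remove /xcn/w/ang): {"k":{"gz":73,"iq":[69,36],"qjd":[98,20],"so":{"fy":48,"tnt":59,"ua":9,"yuu":49}},"w":17,"xcn":{"o":{"cxv":88,"hbd":8,"ssa":2,"z":97},"w":{"hx":65,"l":59,"n":0}},"xxv":24,"zom":71}
After op 13 (replace /k/iq/0 8): {"k":{"gz":73,"iq":[8,36],"qjd":[98,20],"so":{"fy":48,"tnt":59,"ua":9,"yuu":49}},"w":17,"xcn":{"o":{"cxv":88,"hbd":8,"ssa":2,"z":97},"w":{"hx":65,"l":59,"n":0}},"xxv":24,"zom":71}
After op 14 (add /k/so/yuu 56): {"k":{"gz":73,"iq":[8,36],"qjd":[98,20],"so":{"fy":48,"tnt":59,"ua":9,"yuu":56}},"w":17,"xcn":{"o":{"cxv":88,"hbd":8,"ssa":2,"z":97},"w":{"hx":65,"l":59,"n":0}},"xxv":24,"zom":71}
After op 15 (remove /xcn/w/hx): {"k":{"gz":73,"iq":[8,36],"qjd":[98,20],"so":{"fy":48,"tnt":59,"ua":9,"yuu":56}},"w":17,"xcn":{"o":{"cxv":88,"hbd":8,"ssa":2,"z":97},"w":{"l":59,"n":0}},"xxv":24,"zom":71}
After op 16 (remove /k/gz): {"k":{"iq":[8,36],"qjd":[98,20],"so":{"fy":48,"tnt":59,"ua":9,"yuu":56}},"w":17,"xcn":{"o":{"cxv":88,"hbd":8,"ssa":2,"z":97},"w":{"l":59,"n":0}},"xxv":24,"zom":71}
After op 17 (remove /k/qjd): {"k":{"iq":[8,36],"so":{"fy":48,"tnt":59,"ua":9,"yuu":56}},"w":17,"xcn":{"o":{"cxv":88,"hbd":8,"ssa":2,"z":97},"w":{"l":59,"n":0}},"xxv":24,"zom":71}
After op 18 (replace /xcn/o/hbd 77): {"k":{"iq":[8,36],"so":{"fy":48,"tnt":59,"ua":9,"yuu":56}},"w":17,"xcn":{"o":{"cxv":88,"hbd":77,"ssa":2,"z":97},"w":{"l":59,"n":0}},"xxv":24,"zom":71}
After op 19 (add /k/so/t 93): {"k":{"iq":[8,36],"so":{"fy":48,"t":93,"tnt":59,"ua":9,"yuu":56}},"w":17,"xcn":{"o":{"cxv":88,"hbd":77,"ssa":2,"z":97},"w":{"l":59,"n":0}},"xxv":24,"zom":71}
After op 20 (add /k/iq/1 10): {"k":{"iq":[8,10,36],"so":{"fy":48,"t":93,"tnt":59,"ua":9,"yuu":56}},"w":17,"xcn":{"o":{"cxv":88,"hbd":77,"ssa":2,"z":97},"w":{"l":59,"n":0}},"xxv":24,"zom":71}
After op 21 (remove /k/iq/1): {"k":{"iq":[8,36],"so":{"fy":48,"t":93,"tnt":59,"ua":9,"yuu":56}},"w":17,"xcn":{"o":{"cxv":88,"hbd":77,"ssa":2,"z":97},"w":{"l":59,"n":0}},"xxv":24,"zom":71}
After op 22 (add /k/o 56): {"k":{"iq":[8,36],"o":56,"so":{"fy":48,"t":93,"tnt":59,"ua":9,"yuu":56}},"w":17,"xcn":{"o":{"cxv":88,"hbd":77,"ssa":2,"z":97},"w":{"l":59,"n":0}},"xxv":24,"zom":71}
After op 23 (add /p 21): {"k":{"iq":[8,36],"o":56,"so":{"fy":48,"t":93,"tnt":59,"ua":9,"yuu":56}},"p":21,"w":17,"xcn":{"o":{"cxv":88,"hbd":77,"ssa":2,"z":97},"w":{"l":59,"n":0}},"xxv":24,"zom":71}
Value at /w: 17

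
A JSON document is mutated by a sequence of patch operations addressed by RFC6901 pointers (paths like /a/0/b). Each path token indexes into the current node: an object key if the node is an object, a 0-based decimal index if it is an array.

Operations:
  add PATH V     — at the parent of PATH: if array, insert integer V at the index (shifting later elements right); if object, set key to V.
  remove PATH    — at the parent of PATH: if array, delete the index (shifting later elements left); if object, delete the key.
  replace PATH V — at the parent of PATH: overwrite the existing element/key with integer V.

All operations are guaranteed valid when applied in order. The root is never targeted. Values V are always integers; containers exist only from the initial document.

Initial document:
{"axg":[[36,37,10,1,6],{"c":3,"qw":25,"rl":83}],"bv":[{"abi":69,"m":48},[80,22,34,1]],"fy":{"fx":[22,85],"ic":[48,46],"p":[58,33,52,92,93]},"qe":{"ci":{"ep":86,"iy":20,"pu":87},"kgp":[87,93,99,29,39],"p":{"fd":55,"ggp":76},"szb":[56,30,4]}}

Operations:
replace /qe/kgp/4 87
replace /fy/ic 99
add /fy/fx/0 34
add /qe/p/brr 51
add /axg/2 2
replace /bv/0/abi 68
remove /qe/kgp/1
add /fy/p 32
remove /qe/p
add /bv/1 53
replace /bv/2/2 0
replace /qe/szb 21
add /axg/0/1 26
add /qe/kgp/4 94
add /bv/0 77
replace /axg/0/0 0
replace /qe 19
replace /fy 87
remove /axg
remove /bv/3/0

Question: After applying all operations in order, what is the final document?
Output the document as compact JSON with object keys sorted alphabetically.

Answer: {"bv":[77,{"abi":68,"m":48},53,[22,0,1]],"fy":87,"qe":19}

Derivation:
After op 1 (replace /qe/kgp/4 87): {"axg":[[36,37,10,1,6],{"c":3,"qw":25,"rl":83}],"bv":[{"abi":69,"m":48},[80,22,34,1]],"fy":{"fx":[22,85],"ic":[48,46],"p":[58,33,52,92,93]},"qe":{"ci":{"ep":86,"iy":20,"pu":87},"kgp":[87,93,99,29,87],"p":{"fd":55,"ggp":76},"szb":[56,30,4]}}
After op 2 (replace /fy/ic 99): {"axg":[[36,37,10,1,6],{"c":3,"qw":25,"rl":83}],"bv":[{"abi":69,"m":48},[80,22,34,1]],"fy":{"fx":[22,85],"ic":99,"p":[58,33,52,92,93]},"qe":{"ci":{"ep":86,"iy":20,"pu":87},"kgp":[87,93,99,29,87],"p":{"fd":55,"ggp":76},"szb":[56,30,4]}}
After op 3 (add /fy/fx/0 34): {"axg":[[36,37,10,1,6],{"c":3,"qw":25,"rl":83}],"bv":[{"abi":69,"m":48},[80,22,34,1]],"fy":{"fx":[34,22,85],"ic":99,"p":[58,33,52,92,93]},"qe":{"ci":{"ep":86,"iy":20,"pu":87},"kgp":[87,93,99,29,87],"p":{"fd":55,"ggp":76},"szb":[56,30,4]}}
After op 4 (add /qe/p/brr 51): {"axg":[[36,37,10,1,6],{"c":3,"qw":25,"rl":83}],"bv":[{"abi":69,"m":48},[80,22,34,1]],"fy":{"fx":[34,22,85],"ic":99,"p":[58,33,52,92,93]},"qe":{"ci":{"ep":86,"iy":20,"pu":87},"kgp":[87,93,99,29,87],"p":{"brr":51,"fd":55,"ggp":76},"szb":[56,30,4]}}
After op 5 (add /axg/2 2): {"axg":[[36,37,10,1,6],{"c":3,"qw":25,"rl":83},2],"bv":[{"abi":69,"m":48},[80,22,34,1]],"fy":{"fx":[34,22,85],"ic":99,"p":[58,33,52,92,93]},"qe":{"ci":{"ep":86,"iy":20,"pu":87},"kgp":[87,93,99,29,87],"p":{"brr":51,"fd":55,"ggp":76},"szb":[56,30,4]}}
After op 6 (replace /bv/0/abi 68): {"axg":[[36,37,10,1,6],{"c":3,"qw":25,"rl":83},2],"bv":[{"abi":68,"m":48},[80,22,34,1]],"fy":{"fx":[34,22,85],"ic":99,"p":[58,33,52,92,93]},"qe":{"ci":{"ep":86,"iy":20,"pu":87},"kgp":[87,93,99,29,87],"p":{"brr":51,"fd":55,"ggp":76},"szb":[56,30,4]}}
After op 7 (remove /qe/kgp/1): {"axg":[[36,37,10,1,6],{"c":3,"qw":25,"rl":83},2],"bv":[{"abi":68,"m":48},[80,22,34,1]],"fy":{"fx":[34,22,85],"ic":99,"p":[58,33,52,92,93]},"qe":{"ci":{"ep":86,"iy":20,"pu":87},"kgp":[87,99,29,87],"p":{"brr":51,"fd":55,"ggp":76},"szb":[56,30,4]}}
After op 8 (add /fy/p 32): {"axg":[[36,37,10,1,6],{"c":3,"qw":25,"rl":83},2],"bv":[{"abi":68,"m":48},[80,22,34,1]],"fy":{"fx":[34,22,85],"ic":99,"p":32},"qe":{"ci":{"ep":86,"iy":20,"pu":87},"kgp":[87,99,29,87],"p":{"brr":51,"fd":55,"ggp":76},"szb":[56,30,4]}}
After op 9 (remove /qe/p): {"axg":[[36,37,10,1,6],{"c":3,"qw":25,"rl":83},2],"bv":[{"abi":68,"m":48},[80,22,34,1]],"fy":{"fx":[34,22,85],"ic":99,"p":32},"qe":{"ci":{"ep":86,"iy":20,"pu":87},"kgp":[87,99,29,87],"szb":[56,30,4]}}
After op 10 (add /bv/1 53): {"axg":[[36,37,10,1,6],{"c":3,"qw":25,"rl":83},2],"bv":[{"abi":68,"m":48},53,[80,22,34,1]],"fy":{"fx":[34,22,85],"ic":99,"p":32},"qe":{"ci":{"ep":86,"iy":20,"pu":87},"kgp":[87,99,29,87],"szb":[56,30,4]}}
After op 11 (replace /bv/2/2 0): {"axg":[[36,37,10,1,6],{"c":3,"qw":25,"rl":83},2],"bv":[{"abi":68,"m":48},53,[80,22,0,1]],"fy":{"fx":[34,22,85],"ic":99,"p":32},"qe":{"ci":{"ep":86,"iy":20,"pu":87},"kgp":[87,99,29,87],"szb":[56,30,4]}}
After op 12 (replace /qe/szb 21): {"axg":[[36,37,10,1,6],{"c":3,"qw":25,"rl":83},2],"bv":[{"abi":68,"m":48},53,[80,22,0,1]],"fy":{"fx":[34,22,85],"ic":99,"p":32},"qe":{"ci":{"ep":86,"iy":20,"pu":87},"kgp":[87,99,29,87],"szb":21}}
After op 13 (add /axg/0/1 26): {"axg":[[36,26,37,10,1,6],{"c":3,"qw":25,"rl":83},2],"bv":[{"abi":68,"m":48},53,[80,22,0,1]],"fy":{"fx":[34,22,85],"ic":99,"p":32},"qe":{"ci":{"ep":86,"iy":20,"pu":87},"kgp":[87,99,29,87],"szb":21}}
After op 14 (add /qe/kgp/4 94): {"axg":[[36,26,37,10,1,6],{"c":3,"qw":25,"rl":83},2],"bv":[{"abi":68,"m":48},53,[80,22,0,1]],"fy":{"fx":[34,22,85],"ic":99,"p":32},"qe":{"ci":{"ep":86,"iy":20,"pu":87},"kgp":[87,99,29,87,94],"szb":21}}
After op 15 (add /bv/0 77): {"axg":[[36,26,37,10,1,6],{"c":3,"qw":25,"rl":83},2],"bv":[77,{"abi":68,"m":48},53,[80,22,0,1]],"fy":{"fx":[34,22,85],"ic":99,"p":32},"qe":{"ci":{"ep":86,"iy":20,"pu":87},"kgp":[87,99,29,87,94],"szb":21}}
After op 16 (replace /axg/0/0 0): {"axg":[[0,26,37,10,1,6],{"c":3,"qw":25,"rl":83},2],"bv":[77,{"abi":68,"m":48},53,[80,22,0,1]],"fy":{"fx":[34,22,85],"ic":99,"p":32},"qe":{"ci":{"ep":86,"iy":20,"pu":87},"kgp":[87,99,29,87,94],"szb":21}}
After op 17 (replace /qe 19): {"axg":[[0,26,37,10,1,6],{"c":3,"qw":25,"rl":83},2],"bv":[77,{"abi":68,"m":48},53,[80,22,0,1]],"fy":{"fx":[34,22,85],"ic":99,"p":32},"qe":19}
After op 18 (replace /fy 87): {"axg":[[0,26,37,10,1,6],{"c":3,"qw":25,"rl":83},2],"bv":[77,{"abi":68,"m":48},53,[80,22,0,1]],"fy":87,"qe":19}
After op 19 (remove /axg): {"bv":[77,{"abi":68,"m":48},53,[80,22,0,1]],"fy":87,"qe":19}
After op 20 (remove /bv/3/0): {"bv":[77,{"abi":68,"m":48},53,[22,0,1]],"fy":87,"qe":19}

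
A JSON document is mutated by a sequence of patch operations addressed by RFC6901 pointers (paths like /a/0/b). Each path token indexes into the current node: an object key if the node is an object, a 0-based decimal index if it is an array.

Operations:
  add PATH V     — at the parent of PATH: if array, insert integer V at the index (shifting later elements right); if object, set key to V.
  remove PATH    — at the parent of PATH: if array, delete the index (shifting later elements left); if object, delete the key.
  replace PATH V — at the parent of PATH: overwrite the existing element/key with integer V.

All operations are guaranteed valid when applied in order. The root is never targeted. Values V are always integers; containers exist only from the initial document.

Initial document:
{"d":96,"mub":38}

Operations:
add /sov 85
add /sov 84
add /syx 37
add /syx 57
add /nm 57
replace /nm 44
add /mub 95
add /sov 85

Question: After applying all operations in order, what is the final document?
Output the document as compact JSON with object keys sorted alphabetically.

Answer: {"d":96,"mub":95,"nm":44,"sov":85,"syx":57}

Derivation:
After op 1 (add /sov 85): {"d":96,"mub":38,"sov":85}
After op 2 (add /sov 84): {"d":96,"mub":38,"sov":84}
After op 3 (add /syx 37): {"d":96,"mub":38,"sov":84,"syx":37}
After op 4 (add /syx 57): {"d":96,"mub":38,"sov":84,"syx":57}
After op 5 (add /nm 57): {"d":96,"mub":38,"nm":57,"sov":84,"syx":57}
After op 6 (replace /nm 44): {"d":96,"mub":38,"nm":44,"sov":84,"syx":57}
After op 7 (add /mub 95): {"d":96,"mub":95,"nm":44,"sov":84,"syx":57}
After op 8 (add /sov 85): {"d":96,"mub":95,"nm":44,"sov":85,"syx":57}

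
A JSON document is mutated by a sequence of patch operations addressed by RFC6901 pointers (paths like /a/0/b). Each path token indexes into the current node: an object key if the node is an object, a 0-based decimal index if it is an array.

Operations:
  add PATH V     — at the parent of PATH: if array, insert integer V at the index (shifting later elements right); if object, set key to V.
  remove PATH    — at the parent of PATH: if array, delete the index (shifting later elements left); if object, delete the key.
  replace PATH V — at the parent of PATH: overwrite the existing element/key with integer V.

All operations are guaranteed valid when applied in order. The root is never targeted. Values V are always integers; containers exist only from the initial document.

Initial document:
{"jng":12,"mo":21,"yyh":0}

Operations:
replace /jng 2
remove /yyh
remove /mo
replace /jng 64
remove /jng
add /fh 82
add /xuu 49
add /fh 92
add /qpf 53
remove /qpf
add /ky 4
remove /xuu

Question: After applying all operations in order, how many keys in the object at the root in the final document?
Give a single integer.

Answer: 2

Derivation:
After op 1 (replace /jng 2): {"jng":2,"mo":21,"yyh":0}
After op 2 (remove /yyh): {"jng":2,"mo":21}
After op 3 (remove /mo): {"jng":2}
After op 4 (replace /jng 64): {"jng":64}
After op 5 (remove /jng): {}
After op 6 (add /fh 82): {"fh":82}
After op 7 (add /xuu 49): {"fh":82,"xuu":49}
After op 8 (add /fh 92): {"fh":92,"xuu":49}
After op 9 (add /qpf 53): {"fh":92,"qpf":53,"xuu":49}
After op 10 (remove /qpf): {"fh":92,"xuu":49}
After op 11 (add /ky 4): {"fh":92,"ky":4,"xuu":49}
After op 12 (remove /xuu): {"fh":92,"ky":4}
Size at the root: 2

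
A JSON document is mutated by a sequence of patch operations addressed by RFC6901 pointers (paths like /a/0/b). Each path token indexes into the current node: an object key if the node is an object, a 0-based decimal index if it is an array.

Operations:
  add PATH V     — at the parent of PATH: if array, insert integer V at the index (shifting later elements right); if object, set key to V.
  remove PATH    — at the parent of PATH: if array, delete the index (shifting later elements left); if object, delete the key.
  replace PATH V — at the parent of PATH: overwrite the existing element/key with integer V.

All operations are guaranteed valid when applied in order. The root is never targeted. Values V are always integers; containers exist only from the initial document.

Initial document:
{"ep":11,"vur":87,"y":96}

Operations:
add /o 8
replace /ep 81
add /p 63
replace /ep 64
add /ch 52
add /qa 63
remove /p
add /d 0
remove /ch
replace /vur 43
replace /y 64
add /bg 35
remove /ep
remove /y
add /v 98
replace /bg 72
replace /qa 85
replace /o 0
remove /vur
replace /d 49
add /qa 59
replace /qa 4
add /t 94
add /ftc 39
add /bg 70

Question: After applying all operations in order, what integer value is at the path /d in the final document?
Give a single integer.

After op 1 (add /o 8): {"ep":11,"o":8,"vur":87,"y":96}
After op 2 (replace /ep 81): {"ep":81,"o":8,"vur":87,"y":96}
After op 3 (add /p 63): {"ep":81,"o":8,"p":63,"vur":87,"y":96}
After op 4 (replace /ep 64): {"ep":64,"o":8,"p":63,"vur":87,"y":96}
After op 5 (add /ch 52): {"ch":52,"ep":64,"o":8,"p":63,"vur":87,"y":96}
After op 6 (add /qa 63): {"ch":52,"ep":64,"o":8,"p":63,"qa":63,"vur":87,"y":96}
After op 7 (remove /p): {"ch":52,"ep":64,"o":8,"qa":63,"vur":87,"y":96}
After op 8 (add /d 0): {"ch":52,"d":0,"ep":64,"o":8,"qa":63,"vur":87,"y":96}
After op 9 (remove /ch): {"d":0,"ep":64,"o":8,"qa":63,"vur":87,"y":96}
After op 10 (replace /vur 43): {"d":0,"ep":64,"o":8,"qa":63,"vur":43,"y":96}
After op 11 (replace /y 64): {"d":0,"ep":64,"o":8,"qa":63,"vur":43,"y":64}
After op 12 (add /bg 35): {"bg":35,"d":0,"ep":64,"o":8,"qa":63,"vur":43,"y":64}
After op 13 (remove /ep): {"bg":35,"d":0,"o":8,"qa":63,"vur":43,"y":64}
After op 14 (remove /y): {"bg":35,"d":0,"o":8,"qa":63,"vur":43}
After op 15 (add /v 98): {"bg":35,"d":0,"o":8,"qa":63,"v":98,"vur":43}
After op 16 (replace /bg 72): {"bg":72,"d":0,"o":8,"qa":63,"v":98,"vur":43}
After op 17 (replace /qa 85): {"bg":72,"d":0,"o":8,"qa":85,"v":98,"vur":43}
After op 18 (replace /o 0): {"bg":72,"d":0,"o":0,"qa":85,"v":98,"vur":43}
After op 19 (remove /vur): {"bg":72,"d":0,"o":0,"qa":85,"v":98}
After op 20 (replace /d 49): {"bg":72,"d":49,"o":0,"qa":85,"v":98}
After op 21 (add /qa 59): {"bg":72,"d":49,"o":0,"qa":59,"v":98}
After op 22 (replace /qa 4): {"bg":72,"d":49,"o":0,"qa":4,"v":98}
After op 23 (add /t 94): {"bg":72,"d":49,"o":0,"qa":4,"t":94,"v":98}
After op 24 (add /ftc 39): {"bg":72,"d":49,"ftc":39,"o":0,"qa":4,"t":94,"v":98}
After op 25 (add /bg 70): {"bg":70,"d":49,"ftc":39,"o":0,"qa":4,"t":94,"v":98}
Value at /d: 49

Answer: 49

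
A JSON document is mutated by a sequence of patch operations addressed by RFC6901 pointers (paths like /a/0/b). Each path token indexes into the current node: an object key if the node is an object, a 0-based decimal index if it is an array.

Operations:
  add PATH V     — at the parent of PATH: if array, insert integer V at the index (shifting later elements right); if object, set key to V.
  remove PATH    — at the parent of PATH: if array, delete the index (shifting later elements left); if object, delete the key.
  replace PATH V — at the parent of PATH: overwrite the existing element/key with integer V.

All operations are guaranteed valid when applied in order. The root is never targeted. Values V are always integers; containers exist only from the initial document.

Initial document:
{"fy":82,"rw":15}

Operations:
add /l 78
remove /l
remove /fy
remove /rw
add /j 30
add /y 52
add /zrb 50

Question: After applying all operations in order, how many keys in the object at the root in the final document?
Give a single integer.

Answer: 3

Derivation:
After op 1 (add /l 78): {"fy":82,"l":78,"rw":15}
After op 2 (remove /l): {"fy":82,"rw":15}
After op 3 (remove /fy): {"rw":15}
After op 4 (remove /rw): {}
After op 5 (add /j 30): {"j":30}
After op 6 (add /y 52): {"j":30,"y":52}
After op 7 (add /zrb 50): {"j":30,"y":52,"zrb":50}
Size at the root: 3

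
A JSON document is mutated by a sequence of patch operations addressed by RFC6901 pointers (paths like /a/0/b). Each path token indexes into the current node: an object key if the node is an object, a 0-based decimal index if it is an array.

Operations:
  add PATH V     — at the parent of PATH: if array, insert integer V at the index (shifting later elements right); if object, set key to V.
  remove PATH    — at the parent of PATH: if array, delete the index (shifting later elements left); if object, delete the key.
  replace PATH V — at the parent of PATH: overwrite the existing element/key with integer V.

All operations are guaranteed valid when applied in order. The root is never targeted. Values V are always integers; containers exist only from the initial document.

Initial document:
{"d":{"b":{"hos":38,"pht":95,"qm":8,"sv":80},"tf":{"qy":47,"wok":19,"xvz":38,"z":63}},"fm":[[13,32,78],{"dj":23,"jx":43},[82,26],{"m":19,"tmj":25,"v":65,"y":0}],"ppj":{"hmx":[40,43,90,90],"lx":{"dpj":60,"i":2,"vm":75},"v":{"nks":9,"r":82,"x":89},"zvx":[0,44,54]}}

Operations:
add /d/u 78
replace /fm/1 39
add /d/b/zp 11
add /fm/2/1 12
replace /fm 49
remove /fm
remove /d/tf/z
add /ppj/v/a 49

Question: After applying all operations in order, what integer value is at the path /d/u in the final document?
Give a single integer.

After op 1 (add /d/u 78): {"d":{"b":{"hos":38,"pht":95,"qm":8,"sv":80},"tf":{"qy":47,"wok":19,"xvz":38,"z":63},"u":78},"fm":[[13,32,78],{"dj":23,"jx":43},[82,26],{"m":19,"tmj":25,"v":65,"y":0}],"ppj":{"hmx":[40,43,90,90],"lx":{"dpj":60,"i":2,"vm":75},"v":{"nks":9,"r":82,"x":89},"zvx":[0,44,54]}}
After op 2 (replace /fm/1 39): {"d":{"b":{"hos":38,"pht":95,"qm":8,"sv":80},"tf":{"qy":47,"wok":19,"xvz":38,"z":63},"u":78},"fm":[[13,32,78],39,[82,26],{"m":19,"tmj":25,"v":65,"y":0}],"ppj":{"hmx":[40,43,90,90],"lx":{"dpj":60,"i":2,"vm":75},"v":{"nks":9,"r":82,"x":89},"zvx":[0,44,54]}}
After op 3 (add /d/b/zp 11): {"d":{"b":{"hos":38,"pht":95,"qm":8,"sv":80,"zp":11},"tf":{"qy":47,"wok":19,"xvz":38,"z":63},"u":78},"fm":[[13,32,78],39,[82,26],{"m":19,"tmj":25,"v":65,"y":0}],"ppj":{"hmx":[40,43,90,90],"lx":{"dpj":60,"i":2,"vm":75},"v":{"nks":9,"r":82,"x":89},"zvx":[0,44,54]}}
After op 4 (add /fm/2/1 12): {"d":{"b":{"hos":38,"pht":95,"qm":8,"sv":80,"zp":11},"tf":{"qy":47,"wok":19,"xvz":38,"z":63},"u":78},"fm":[[13,32,78],39,[82,12,26],{"m":19,"tmj":25,"v":65,"y":0}],"ppj":{"hmx":[40,43,90,90],"lx":{"dpj":60,"i":2,"vm":75},"v":{"nks":9,"r":82,"x":89},"zvx":[0,44,54]}}
After op 5 (replace /fm 49): {"d":{"b":{"hos":38,"pht":95,"qm":8,"sv":80,"zp":11},"tf":{"qy":47,"wok":19,"xvz":38,"z":63},"u":78},"fm":49,"ppj":{"hmx":[40,43,90,90],"lx":{"dpj":60,"i":2,"vm":75},"v":{"nks":9,"r":82,"x":89},"zvx":[0,44,54]}}
After op 6 (remove /fm): {"d":{"b":{"hos":38,"pht":95,"qm":8,"sv":80,"zp":11},"tf":{"qy":47,"wok":19,"xvz":38,"z":63},"u":78},"ppj":{"hmx":[40,43,90,90],"lx":{"dpj":60,"i":2,"vm":75},"v":{"nks":9,"r":82,"x":89},"zvx":[0,44,54]}}
After op 7 (remove /d/tf/z): {"d":{"b":{"hos":38,"pht":95,"qm":8,"sv":80,"zp":11},"tf":{"qy":47,"wok":19,"xvz":38},"u":78},"ppj":{"hmx":[40,43,90,90],"lx":{"dpj":60,"i":2,"vm":75},"v":{"nks":9,"r":82,"x":89},"zvx":[0,44,54]}}
After op 8 (add /ppj/v/a 49): {"d":{"b":{"hos":38,"pht":95,"qm":8,"sv":80,"zp":11},"tf":{"qy":47,"wok":19,"xvz":38},"u":78},"ppj":{"hmx":[40,43,90,90],"lx":{"dpj":60,"i":2,"vm":75},"v":{"a":49,"nks":9,"r":82,"x":89},"zvx":[0,44,54]}}
Value at /d/u: 78

Answer: 78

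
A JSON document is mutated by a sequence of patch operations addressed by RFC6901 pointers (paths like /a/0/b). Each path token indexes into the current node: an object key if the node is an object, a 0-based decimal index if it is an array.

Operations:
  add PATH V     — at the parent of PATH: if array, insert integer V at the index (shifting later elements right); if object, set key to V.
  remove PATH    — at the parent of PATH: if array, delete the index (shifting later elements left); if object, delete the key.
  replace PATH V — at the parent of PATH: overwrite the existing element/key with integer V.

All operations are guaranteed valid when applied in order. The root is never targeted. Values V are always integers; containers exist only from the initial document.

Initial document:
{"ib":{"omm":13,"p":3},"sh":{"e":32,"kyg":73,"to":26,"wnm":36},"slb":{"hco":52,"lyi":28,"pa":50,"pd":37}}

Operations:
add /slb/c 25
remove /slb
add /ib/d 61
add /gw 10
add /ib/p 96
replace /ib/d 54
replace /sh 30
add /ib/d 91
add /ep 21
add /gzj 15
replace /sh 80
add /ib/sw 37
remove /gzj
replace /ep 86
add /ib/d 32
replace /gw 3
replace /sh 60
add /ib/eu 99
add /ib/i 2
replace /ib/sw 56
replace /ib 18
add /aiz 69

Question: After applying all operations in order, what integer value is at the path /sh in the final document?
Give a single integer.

Answer: 60

Derivation:
After op 1 (add /slb/c 25): {"ib":{"omm":13,"p":3},"sh":{"e":32,"kyg":73,"to":26,"wnm":36},"slb":{"c":25,"hco":52,"lyi":28,"pa":50,"pd":37}}
After op 2 (remove /slb): {"ib":{"omm":13,"p":3},"sh":{"e":32,"kyg":73,"to":26,"wnm":36}}
After op 3 (add /ib/d 61): {"ib":{"d":61,"omm":13,"p":3},"sh":{"e":32,"kyg":73,"to":26,"wnm":36}}
After op 4 (add /gw 10): {"gw":10,"ib":{"d":61,"omm":13,"p":3},"sh":{"e":32,"kyg":73,"to":26,"wnm":36}}
After op 5 (add /ib/p 96): {"gw":10,"ib":{"d":61,"omm":13,"p":96},"sh":{"e":32,"kyg":73,"to":26,"wnm":36}}
After op 6 (replace /ib/d 54): {"gw":10,"ib":{"d":54,"omm":13,"p":96},"sh":{"e":32,"kyg":73,"to":26,"wnm":36}}
After op 7 (replace /sh 30): {"gw":10,"ib":{"d":54,"omm":13,"p":96},"sh":30}
After op 8 (add /ib/d 91): {"gw":10,"ib":{"d":91,"omm":13,"p":96},"sh":30}
After op 9 (add /ep 21): {"ep":21,"gw":10,"ib":{"d":91,"omm":13,"p":96},"sh":30}
After op 10 (add /gzj 15): {"ep":21,"gw":10,"gzj":15,"ib":{"d":91,"omm":13,"p":96},"sh":30}
After op 11 (replace /sh 80): {"ep":21,"gw":10,"gzj":15,"ib":{"d":91,"omm":13,"p":96},"sh":80}
After op 12 (add /ib/sw 37): {"ep":21,"gw":10,"gzj":15,"ib":{"d":91,"omm":13,"p":96,"sw":37},"sh":80}
After op 13 (remove /gzj): {"ep":21,"gw":10,"ib":{"d":91,"omm":13,"p":96,"sw":37},"sh":80}
After op 14 (replace /ep 86): {"ep":86,"gw":10,"ib":{"d":91,"omm":13,"p":96,"sw":37},"sh":80}
After op 15 (add /ib/d 32): {"ep":86,"gw":10,"ib":{"d":32,"omm":13,"p":96,"sw":37},"sh":80}
After op 16 (replace /gw 3): {"ep":86,"gw":3,"ib":{"d":32,"omm":13,"p":96,"sw":37},"sh":80}
After op 17 (replace /sh 60): {"ep":86,"gw":3,"ib":{"d":32,"omm":13,"p":96,"sw":37},"sh":60}
After op 18 (add /ib/eu 99): {"ep":86,"gw":3,"ib":{"d":32,"eu":99,"omm":13,"p":96,"sw":37},"sh":60}
After op 19 (add /ib/i 2): {"ep":86,"gw":3,"ib":{"d":32,"eu":99,"i":2,"omm":13,"p":96,"sw":37},"sh":60}
After op 20 (replace /ib/sw 56): {"ep":86,"gw":3,"ib":{"d":32,"eu":99,"i":2,"omm":13,"p":96,"sw":56},"sh":60}
After op 21 (replace /ib 18): {"ep":86,"gw":3,"ib":18,"sh":60}
After op 22 (add /aiz 69): {"aiz":69,"ep":86,"gw":3,"ib":18,"sh":60}
Value at /sh: 60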